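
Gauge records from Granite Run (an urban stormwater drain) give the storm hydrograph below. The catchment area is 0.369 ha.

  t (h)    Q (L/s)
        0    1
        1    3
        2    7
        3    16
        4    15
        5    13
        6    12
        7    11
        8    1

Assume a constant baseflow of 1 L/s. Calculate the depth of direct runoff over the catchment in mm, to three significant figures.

d ≈ 68.3 mm

Direct runoff: 0.0, 2.0, 6.0, 15.0, 14.0, 12.0, 11.0, 10.0, 0.0 L/s; ΣQ_DR = 70.00 L/s.
V = ΣQ_DR · Δt = 70.00 × 3600 s = 2.520 × 10^5 L.
Over A = 0.369 ha, depth = V / A = 68.3 mm.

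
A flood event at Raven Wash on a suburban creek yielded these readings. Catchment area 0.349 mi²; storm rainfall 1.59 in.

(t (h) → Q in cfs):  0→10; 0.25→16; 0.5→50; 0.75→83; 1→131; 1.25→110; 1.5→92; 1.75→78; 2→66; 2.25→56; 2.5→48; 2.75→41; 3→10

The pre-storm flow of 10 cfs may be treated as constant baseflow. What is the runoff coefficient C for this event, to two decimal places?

ΣQ_DR = 661.0 cfs; V = ΣQ_DR·Δt = 5.949 × 10^5 ft³.
Runoff depth d = V / A = 0.7337 in.
C = d / P = 0.7337 / 1.59 = 0.46.

C ≈ 0.46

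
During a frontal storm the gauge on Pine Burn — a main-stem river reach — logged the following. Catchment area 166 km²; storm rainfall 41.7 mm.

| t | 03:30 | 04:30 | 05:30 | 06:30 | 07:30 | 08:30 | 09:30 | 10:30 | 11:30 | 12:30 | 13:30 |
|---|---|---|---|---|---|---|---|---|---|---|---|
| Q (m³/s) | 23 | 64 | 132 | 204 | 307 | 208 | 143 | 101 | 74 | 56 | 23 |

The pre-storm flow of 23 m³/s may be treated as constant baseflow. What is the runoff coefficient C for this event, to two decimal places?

ΣQ_DR = 1082 m³/s; V = ΣQ_DR·Δt = 3.895 × 10^6 m³.
Runoff depth d = V / A = 23.47 mm.
C = d / P = 23.47 / 41.7 = 0.56.

C ≈ 0.56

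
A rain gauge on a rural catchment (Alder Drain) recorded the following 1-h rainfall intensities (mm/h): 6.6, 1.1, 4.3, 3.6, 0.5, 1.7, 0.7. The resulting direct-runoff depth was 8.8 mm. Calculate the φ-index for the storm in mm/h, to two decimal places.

φ ≈ 1.90 mm/h

Only the 3 blocks with intensity above φ contribute runoff: 6.6, 4.3, 3.6 mm/h.
Σ(I−φ)·Δt = d  ⇒  (6.6+4.3+3.6 − 3φ)·1 = 8.8
φ = (14.50 − 8.8/1) / 3 = 1.90 mm/h.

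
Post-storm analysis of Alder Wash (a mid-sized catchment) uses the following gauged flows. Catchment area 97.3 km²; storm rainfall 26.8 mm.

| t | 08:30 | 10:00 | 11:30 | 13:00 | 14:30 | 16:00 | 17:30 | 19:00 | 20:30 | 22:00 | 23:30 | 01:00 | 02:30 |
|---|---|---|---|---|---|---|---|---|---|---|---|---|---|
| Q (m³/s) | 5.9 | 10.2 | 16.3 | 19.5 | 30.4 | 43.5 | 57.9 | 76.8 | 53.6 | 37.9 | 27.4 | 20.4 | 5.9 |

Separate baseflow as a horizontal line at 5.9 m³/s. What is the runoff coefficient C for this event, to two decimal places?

ΣQ_DR = 329.0 m³/s; V = ΣQ_DR·Δt = 1.777 × 10^6 m³.
Runoff depth d = V / A = 18.26 mm.
C = d / P = 18.26 / 26.8 = 0.68.

C ≈ 0.68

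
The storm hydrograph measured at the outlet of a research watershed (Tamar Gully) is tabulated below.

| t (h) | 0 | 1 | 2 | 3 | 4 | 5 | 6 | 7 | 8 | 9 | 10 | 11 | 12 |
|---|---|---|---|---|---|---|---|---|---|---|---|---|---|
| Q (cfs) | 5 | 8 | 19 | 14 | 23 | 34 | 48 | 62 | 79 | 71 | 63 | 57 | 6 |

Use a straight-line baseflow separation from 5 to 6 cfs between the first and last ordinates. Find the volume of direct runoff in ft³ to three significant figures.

V ≈ 1.50 × 10^6 ft³

Direct-runoff ordinates (Q − Q_b): 0.00, 2.92, 13.83, 8.75, 17.67, 28.58, 42.50, 56.42, 73.33, 65.25, 57.17, 51.08, 0.00 cfs.
ΣQ_DR = 417.5 cfs.
With Δt = 1 h = 3600 s, V = ΣQ_DR · Δt = 417.5 × 3600 = 1.50 × 10^6 ft³.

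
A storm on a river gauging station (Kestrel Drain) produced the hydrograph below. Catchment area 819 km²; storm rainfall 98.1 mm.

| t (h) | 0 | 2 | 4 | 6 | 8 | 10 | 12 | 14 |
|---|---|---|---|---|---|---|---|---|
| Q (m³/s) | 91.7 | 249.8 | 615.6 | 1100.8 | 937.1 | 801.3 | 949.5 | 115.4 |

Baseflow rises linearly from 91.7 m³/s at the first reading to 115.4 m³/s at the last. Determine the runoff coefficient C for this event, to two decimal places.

C ≈ 0.36

ΣQ_DR = 4033 m³/s; V = ΣQ_DR·Δt = 2.904 × 10^7 m³.
Runoff depth d = V / A = 35.45 mm.
C = d / P = 35.45 / 98.1 = 0.36.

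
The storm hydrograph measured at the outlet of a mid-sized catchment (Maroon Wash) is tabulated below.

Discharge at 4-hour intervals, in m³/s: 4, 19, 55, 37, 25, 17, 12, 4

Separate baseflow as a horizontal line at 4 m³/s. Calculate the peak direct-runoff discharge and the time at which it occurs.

Q_p = 51.0 m³/s at t = 8 h

Subtracting baseflow gives direct-runoff ordinates: 0.0, 15.0, 51.0, 33.0, 21.0, 13.0, 8.0, 0.0 m³/s.
The maximum is 51.0 m³/s, occurring at the reading for t = 8 h.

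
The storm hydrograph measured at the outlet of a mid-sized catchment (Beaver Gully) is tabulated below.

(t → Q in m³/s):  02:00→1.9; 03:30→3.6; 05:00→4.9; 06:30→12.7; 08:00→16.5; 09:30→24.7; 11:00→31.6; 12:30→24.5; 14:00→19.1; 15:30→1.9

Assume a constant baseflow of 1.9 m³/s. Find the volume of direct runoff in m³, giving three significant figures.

Direct-runoff ordinates (Q − Q_b): 0.0, 1.7, 3.0, 10.8, 14.6, 22.8, 29.7, 22.6, 17.2, 0.0 m³/s.
ΣQ_DR = 122.4 m³/s.
With Δt = 1.5 h = 5400 s, V = ΣQ_DR · Δt = 122.4 × 5400 = 6.61 × 10^5 m³.

V ≈ 6.61 × 10^5 m³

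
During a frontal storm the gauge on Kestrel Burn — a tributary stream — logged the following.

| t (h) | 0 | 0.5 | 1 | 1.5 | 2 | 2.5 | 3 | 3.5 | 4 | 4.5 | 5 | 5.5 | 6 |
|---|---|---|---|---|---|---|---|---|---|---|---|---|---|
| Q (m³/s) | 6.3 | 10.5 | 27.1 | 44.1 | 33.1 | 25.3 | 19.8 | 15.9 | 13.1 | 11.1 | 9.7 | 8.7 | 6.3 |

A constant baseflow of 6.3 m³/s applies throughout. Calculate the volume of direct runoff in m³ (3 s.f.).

Direct-runoff ordinates (Q − Q_b): 0.0, 4.2, 20.8, 37.8, 26.8, 19.0, 13.5, 9.6, 6.8, 4.8, 3.4, 2.4, 0.0 m³/s.
ΣQ_DR = 149.1 m³/s.
With Δt = 0.5 h = 1800 s, V = ΣQ_DR · Δt = 149.1 × 1800 = 2.68 × 10^5 m³.

V ≈ 2.68 × 10^5 m³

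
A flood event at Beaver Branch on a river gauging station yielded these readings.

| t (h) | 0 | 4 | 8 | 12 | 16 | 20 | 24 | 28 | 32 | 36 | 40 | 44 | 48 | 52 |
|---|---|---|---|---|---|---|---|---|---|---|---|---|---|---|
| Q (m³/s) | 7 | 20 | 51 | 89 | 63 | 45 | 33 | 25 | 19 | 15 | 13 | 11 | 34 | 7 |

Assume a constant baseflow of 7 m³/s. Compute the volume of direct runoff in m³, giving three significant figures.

Direct-runoff ordinates (Q − Q_b): 0.0, 13.0, 44.0, 82.0, 56.0, 38.0, 26.0, 18.0, 12.0, 8.0, 6.0, 4.0, 27.0, 0.0 m³/s.
ΣQ_DR = 334.0 m³/s.
With Δt = 4 h = 14400 s, V = ΣQ_DR · Δt = 334.0 × 14400 = 4.81 × 10^6 m³.

V ≈ 4.81 × 10^6 m³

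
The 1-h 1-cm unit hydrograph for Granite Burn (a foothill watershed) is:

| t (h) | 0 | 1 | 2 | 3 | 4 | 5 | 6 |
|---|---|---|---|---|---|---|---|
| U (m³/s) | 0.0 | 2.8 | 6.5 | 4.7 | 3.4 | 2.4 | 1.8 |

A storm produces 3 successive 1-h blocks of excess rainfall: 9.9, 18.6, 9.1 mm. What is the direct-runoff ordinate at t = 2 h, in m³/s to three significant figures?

By discrete convolution, Q_j = Σ (P_i / 10 mm) · U_{j−i}.
At t = 2 h (j=2): Q = (9.9/10)·6.5 + (18.6/10)·2.8 + (9.1/10)·0.0 = 11.6 m³/s.

Q ≈ 11.6 m³/s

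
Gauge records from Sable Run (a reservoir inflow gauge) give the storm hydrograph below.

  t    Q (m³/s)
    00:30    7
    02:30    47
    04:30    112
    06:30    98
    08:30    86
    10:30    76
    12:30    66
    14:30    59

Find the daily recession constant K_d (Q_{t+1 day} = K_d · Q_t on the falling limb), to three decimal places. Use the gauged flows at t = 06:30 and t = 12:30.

Between t = 06:30 and t = 12:30 the flow falls from 98 to 66 m³/s over 3×2 h = 6 h.
Per-interval ratio K = (66/98)^(1/3) = 0.8765; K_d = K^(24/2) = 0.206.

K_d ≈ 0.206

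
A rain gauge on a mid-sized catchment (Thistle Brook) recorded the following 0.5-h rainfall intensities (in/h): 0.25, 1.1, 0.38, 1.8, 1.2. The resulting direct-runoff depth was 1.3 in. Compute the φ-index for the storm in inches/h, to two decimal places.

Only the 3 blocks with intensity above φ contribute runoff: 1.1, 1.8, 1.2 in/h.
Σ(I−φ)·Δt = d  ⇒  (1.1+1.8+1.2 − 3φ)·0.5 = 1.3
φ = (4.100 − 1.3/0.5) / 3 = 0.50 in/h.

φ ≈ 0.50 in/h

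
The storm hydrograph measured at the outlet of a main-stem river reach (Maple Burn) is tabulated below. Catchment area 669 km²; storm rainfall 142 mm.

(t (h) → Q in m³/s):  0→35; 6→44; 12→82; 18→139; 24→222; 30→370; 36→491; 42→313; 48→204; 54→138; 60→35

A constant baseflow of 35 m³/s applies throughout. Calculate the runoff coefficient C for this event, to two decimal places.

C ≈ 0.38

ΣQ_DR = 1688 m³/s; V = ΣQ_DR·Δt = 3.646 × 10^7 m³.
Runoff depth d = V / A = 54.50 mm.
C = d / P = 54.50 / 142 = 0.38.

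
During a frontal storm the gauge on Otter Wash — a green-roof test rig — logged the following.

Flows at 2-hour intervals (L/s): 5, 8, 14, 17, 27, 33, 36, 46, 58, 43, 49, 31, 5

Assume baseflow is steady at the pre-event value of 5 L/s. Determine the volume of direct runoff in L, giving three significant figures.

V ≈ 2.21 × 10^6 L

Direct-runoff ordinates (Q − Q_b): 0.0, 3.0, 9.0, 12.0, 22.0, 28.0, 31.0, 41.0, 53.0, 38.0, 44.0, 26.0, 0.0 L/s.
ΣQ_DR = 307.0 L/s.
With Δt = 2 h = 7200 s, V = ΣQ_DR · Δt = 307.0 × 7200 = 2.21 × 10^6 L.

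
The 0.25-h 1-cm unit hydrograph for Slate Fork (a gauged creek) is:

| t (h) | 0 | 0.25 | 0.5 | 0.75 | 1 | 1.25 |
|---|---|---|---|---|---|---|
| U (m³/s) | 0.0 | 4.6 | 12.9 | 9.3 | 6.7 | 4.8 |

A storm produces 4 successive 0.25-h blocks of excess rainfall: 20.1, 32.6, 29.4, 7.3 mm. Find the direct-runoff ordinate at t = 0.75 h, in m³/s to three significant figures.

Q ≈ 74.3 m³/s

By discrete convolution, Q_j = Σ (P_i / 10 mm) · U_{j−i}.
At t = 0.75 h (j=3): Q = (20.1/10)·9.3 + (32.6/10)·12.9 + (29.4/10)·4.6 + (7.3/10)·0.0 = 74.3 m³/s.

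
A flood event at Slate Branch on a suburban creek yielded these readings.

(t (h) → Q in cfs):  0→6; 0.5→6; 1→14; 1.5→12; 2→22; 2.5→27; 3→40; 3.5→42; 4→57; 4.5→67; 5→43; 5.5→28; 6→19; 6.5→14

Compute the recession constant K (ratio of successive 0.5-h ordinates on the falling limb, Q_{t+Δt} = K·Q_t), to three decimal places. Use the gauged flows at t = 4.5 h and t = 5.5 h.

Using the recession-limb readings at t = 4.5 h and t = 5.5 h: Q falls from 67 to 28 cfs over 2 intervals.
K = (Q₂/Q₁)^(1/2) = (28/67)^(1/2) = 0.646.

K ≈ 0.646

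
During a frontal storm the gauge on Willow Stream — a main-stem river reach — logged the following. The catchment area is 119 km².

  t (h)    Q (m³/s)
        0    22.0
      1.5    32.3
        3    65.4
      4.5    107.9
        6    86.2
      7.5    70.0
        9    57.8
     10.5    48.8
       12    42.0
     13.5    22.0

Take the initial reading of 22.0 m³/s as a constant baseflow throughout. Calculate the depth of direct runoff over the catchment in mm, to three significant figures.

d ≈ 15.2 mm

Direct runoff: 0.0, 10.3, 43.4, 85.9, 64.2, 48.0, 35.8, 26.8, 20.0, 0.0 m³/s; ΣQ_DR = 334.4 m³/s.
V = ΣQ_DR · Δt = 334.4 × 5400 s = 1.806 × 10^6 m³.
Over A = 119 km², depth = V / A = 15.2 mm.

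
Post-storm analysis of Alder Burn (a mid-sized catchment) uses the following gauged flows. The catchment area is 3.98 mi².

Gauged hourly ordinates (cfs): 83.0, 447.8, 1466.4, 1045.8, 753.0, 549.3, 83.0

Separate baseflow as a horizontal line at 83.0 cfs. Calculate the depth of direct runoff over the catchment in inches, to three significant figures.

d ≈ 1.50 in

Direct runoff: 0.0, 364.8, 1383.4, 962.8, 670.0, 466.3, 0.0 cfs; ΣQ_DR = 3847 cfs.
V = ΣQ_DR · Δt = 3847 × 3600 s = 1.385 × 10^7 ft³.
Over A = 3.98 mi², depth = V / A = 1.50 in.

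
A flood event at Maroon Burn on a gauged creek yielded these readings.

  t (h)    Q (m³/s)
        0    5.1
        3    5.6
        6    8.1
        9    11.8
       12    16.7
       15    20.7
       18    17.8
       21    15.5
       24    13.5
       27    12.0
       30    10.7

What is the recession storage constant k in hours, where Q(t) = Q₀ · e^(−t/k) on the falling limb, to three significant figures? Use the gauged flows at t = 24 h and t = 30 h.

k ≈ 25.8 h

On the falling limb, Q drops from 13.5 to 10.7 m³/s between t = 24 h and t = 30 h (Δt = 6 h).
k = −Δt / ln(Q₂/Q₁) = −6 / ln(10.7/13.5) = 25.8 h.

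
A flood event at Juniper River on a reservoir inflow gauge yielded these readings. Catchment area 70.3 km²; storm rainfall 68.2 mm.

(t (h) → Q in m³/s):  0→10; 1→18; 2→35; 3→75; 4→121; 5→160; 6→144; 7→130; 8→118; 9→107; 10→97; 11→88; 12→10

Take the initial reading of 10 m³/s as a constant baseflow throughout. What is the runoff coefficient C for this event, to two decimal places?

C ≈ 0.74

ΣQ_DR = 983.0 m³/s; V = ΣQ_DR·Δt = 3.539 × 10^6 m³.
Runoff depth d = V / A = 50.34 mm.
C = d / P = 50.34 / 68.2 = 0.74.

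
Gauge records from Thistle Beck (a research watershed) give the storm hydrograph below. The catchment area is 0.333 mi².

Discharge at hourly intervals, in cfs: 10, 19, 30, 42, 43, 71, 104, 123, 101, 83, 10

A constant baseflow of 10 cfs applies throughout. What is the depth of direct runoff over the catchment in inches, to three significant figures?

d ≈ 2.45 in

Direct runoff: 0.0, 9.0, 20.0, 32.0, 33.0, 61.0, 94.0, 113.0, 91.0, 73.0, 0.0 cfs; ΣQ_DR = 526.0 cfs.
V = ΣQ_DR · Δt = 526.0 × 3600 s = 1.894 × 10^6 ft³.
Over A = 0.333 mi², depth = V / A = 2.45 in.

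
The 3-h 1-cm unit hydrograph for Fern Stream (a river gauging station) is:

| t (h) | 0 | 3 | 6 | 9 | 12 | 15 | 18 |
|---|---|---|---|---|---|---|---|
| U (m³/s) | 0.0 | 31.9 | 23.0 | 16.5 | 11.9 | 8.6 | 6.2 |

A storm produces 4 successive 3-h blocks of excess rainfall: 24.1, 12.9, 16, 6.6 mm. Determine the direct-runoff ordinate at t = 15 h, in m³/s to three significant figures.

By discrete convolution, Q_j = Σ (P_i / 10 mm) · U_{j−i}.
At t = 15 h (j=5): Q = (24.1/10)·8.6 + (12.9/10)·11.9 + (16/10)·16.5 + (6.6/10)·23.0 = 77.7 m³/s.

Q ≈ 77.7 m³/s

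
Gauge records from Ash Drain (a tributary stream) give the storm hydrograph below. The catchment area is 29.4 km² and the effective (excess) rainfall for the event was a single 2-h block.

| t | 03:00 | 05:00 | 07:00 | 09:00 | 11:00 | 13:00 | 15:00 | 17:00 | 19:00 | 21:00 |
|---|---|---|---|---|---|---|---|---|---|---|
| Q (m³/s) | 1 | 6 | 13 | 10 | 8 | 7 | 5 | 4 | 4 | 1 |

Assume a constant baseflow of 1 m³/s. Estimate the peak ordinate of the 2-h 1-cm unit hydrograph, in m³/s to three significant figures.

Direct runoff: 0.0, 5.0, 12.0, 9.0, 7.0, 6.0, 4.0, 3.0, 3.0, 0.0 m³/s; ΣQ_DR = 49.00 m³/s, peak = 12.0 m³/s.
Runoff depth d = ΣQ_DR·Δt / A = 49.00 × 7200 / (29.4 km²) = 12.00 mm.
The 1-cm UH is the DRH scaled by (10 mm)/d, so U_p = 12.0 × 10/12.00 = 10.0 m³/s.

U_p ≈ 10.0 m³/s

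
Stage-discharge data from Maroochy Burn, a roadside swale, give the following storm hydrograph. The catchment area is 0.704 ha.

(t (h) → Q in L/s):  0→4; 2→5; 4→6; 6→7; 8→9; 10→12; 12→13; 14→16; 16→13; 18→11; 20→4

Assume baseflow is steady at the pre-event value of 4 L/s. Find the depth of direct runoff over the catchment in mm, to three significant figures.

d ≈ 57.3 mm

Direct runoff: 0.0, 1.0, 2.0, 3.0, 5.0, 8.0, 9.0, 12.0, 9.0, 7.0, 0.0 L/s; ΣQ_DR = 56.00 L/s.
V = ΣQ_DR · Δt = 56.00 × 7200 s = 4.032 × 10^5 L.
Over A = 0.704 ha, depth = V / A = 57.3 mm.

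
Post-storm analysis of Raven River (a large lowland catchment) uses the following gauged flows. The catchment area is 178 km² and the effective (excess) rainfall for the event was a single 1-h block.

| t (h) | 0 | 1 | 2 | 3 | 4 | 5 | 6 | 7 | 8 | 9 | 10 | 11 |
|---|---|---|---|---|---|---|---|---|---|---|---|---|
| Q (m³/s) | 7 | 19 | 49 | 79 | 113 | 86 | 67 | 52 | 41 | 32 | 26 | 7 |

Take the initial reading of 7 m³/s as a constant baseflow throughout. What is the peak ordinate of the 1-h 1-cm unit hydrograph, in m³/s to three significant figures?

Direct runoff: 0.0, 12.0, 42.0, 72.0, 106.0, 79.0, 60.0, 45.0, 34.0, 25.0, 19.0, 0.0 m³/s; ΣQ_DR = 494.0 m³/s, peak = 106.0 m³/s.
Runoff depth d = ΣQ_DR·Δt / A = 494.0 × 3600 / (178 km²) = 9.991 mm.
The 1-cm UH is the DRH scaled by (10 mm)/d, so U_p = 106.0 × 10/9.991 = 106 m³/s.

U_p ≈ 106 m³/s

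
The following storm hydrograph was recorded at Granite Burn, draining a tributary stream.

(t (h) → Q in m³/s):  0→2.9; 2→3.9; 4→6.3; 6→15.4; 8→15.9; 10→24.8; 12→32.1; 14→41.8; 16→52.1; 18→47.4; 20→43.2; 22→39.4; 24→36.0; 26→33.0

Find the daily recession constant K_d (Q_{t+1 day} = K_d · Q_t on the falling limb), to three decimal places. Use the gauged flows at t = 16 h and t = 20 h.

Between t = 16 h and t = 20 h the flow falls from 52.1 to 43.2 m³/s over 2×2 h = 4 h.
Per-interval ratio K = (43.2/52.1)^(1/2) = 0.9106; K_d = K^(24/2) = 0.325.

K_d ≈ 0.325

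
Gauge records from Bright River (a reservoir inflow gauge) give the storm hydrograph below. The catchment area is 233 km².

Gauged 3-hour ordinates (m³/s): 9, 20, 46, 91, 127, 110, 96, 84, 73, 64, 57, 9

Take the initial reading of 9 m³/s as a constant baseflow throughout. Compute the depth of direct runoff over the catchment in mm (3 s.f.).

Direct runoff: 0.0, 11.0, 37.0, 82.0, 118.0, 101.0, 87.0, 75.0, 64.0, 55.0, 48.0, 0.0 m³/s; ΣQ_DR = 678.0 m³/s.
V = ΣQ_DR · Δt = 678.0 × 10800 s = 7.322 × 10^6 m³.
Over A = 233 km², depth = V / A = 31.4 mm.

d ≈ 31.4 mm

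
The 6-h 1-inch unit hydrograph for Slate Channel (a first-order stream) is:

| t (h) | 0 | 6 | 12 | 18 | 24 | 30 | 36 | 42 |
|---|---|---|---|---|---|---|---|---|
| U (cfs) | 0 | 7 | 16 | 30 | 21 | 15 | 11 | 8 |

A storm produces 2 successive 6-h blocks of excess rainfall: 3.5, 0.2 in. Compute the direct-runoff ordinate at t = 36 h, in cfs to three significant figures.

By discrete convolution, Q_j = Σ (P_i / 1 in) · U_{j−i}.
At t = 36 h (j=6): Q = (3.5/1)·11 + (0.2/1)·15 = 41.5 cfs.

Q ≈ 41.5 cfs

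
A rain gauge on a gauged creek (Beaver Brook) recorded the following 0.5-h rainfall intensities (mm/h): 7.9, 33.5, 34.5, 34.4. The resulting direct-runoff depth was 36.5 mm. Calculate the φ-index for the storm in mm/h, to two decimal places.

φ ≈ 9.80 mm/h

Only the 3 blocks with intensity above φ contribute runoff: 33.5, 34.5, 34.4 mm/h.
Σ(I−φ)·Δt = d  ⇒  (33.5+34.5+34.4 − 3φ)·0.5 = 36.5
φ = (102.4 − 36.5/0.5) / 3 = 9.80 mm/h.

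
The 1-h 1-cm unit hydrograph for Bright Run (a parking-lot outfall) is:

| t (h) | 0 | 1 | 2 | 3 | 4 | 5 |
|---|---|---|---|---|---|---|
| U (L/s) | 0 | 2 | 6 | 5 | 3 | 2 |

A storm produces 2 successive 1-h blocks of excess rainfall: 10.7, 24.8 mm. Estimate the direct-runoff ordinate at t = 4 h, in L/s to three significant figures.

By discrete convolution, Q_j = Σ (P_i / 10 mm) · U_{j−i}.
At t = 4 h (j=4): Q = (10.7/10)·3 + (24.8/10)·5 = 15.6 L/s.

Q ≈ 15.6 L/s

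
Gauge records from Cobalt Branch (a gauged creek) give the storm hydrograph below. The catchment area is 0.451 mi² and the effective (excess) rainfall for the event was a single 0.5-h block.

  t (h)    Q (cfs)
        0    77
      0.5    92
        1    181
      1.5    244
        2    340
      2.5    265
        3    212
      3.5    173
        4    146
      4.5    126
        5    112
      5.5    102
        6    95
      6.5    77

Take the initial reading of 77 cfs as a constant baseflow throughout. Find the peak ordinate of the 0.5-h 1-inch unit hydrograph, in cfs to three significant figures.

U_p ≈ 132 cfs

Direct runoff: 0.0, 15.0, 104.0, 167.0, 263.0, 188.0, 135.0, 96.0, 69.0, 49.0, 35.0, 25.0, 18.0, 0.0 cfs; ΣQ_DR = 1164 cfs, peak = 263.0 cfs.
Runoff depth d = ΣQ_DR·Δt / A = 1164 × 1800 / (0.451 mi²) = 2.000 in.
The 1-inch UH is the DRH scaled by (1 in)/d, so U_p = 263.0 × 1/2.000 = 132 cfs.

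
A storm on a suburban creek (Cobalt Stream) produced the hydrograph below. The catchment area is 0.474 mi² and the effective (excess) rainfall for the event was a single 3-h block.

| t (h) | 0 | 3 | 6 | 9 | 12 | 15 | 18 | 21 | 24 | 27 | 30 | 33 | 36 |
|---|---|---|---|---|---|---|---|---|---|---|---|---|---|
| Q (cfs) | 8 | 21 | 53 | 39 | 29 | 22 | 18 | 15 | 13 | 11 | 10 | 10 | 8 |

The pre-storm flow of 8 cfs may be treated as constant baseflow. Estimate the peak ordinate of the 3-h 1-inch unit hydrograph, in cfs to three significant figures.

U_p ≈ 30.0 cfs

Direct runoff: 0.0, 13.0, 45.0, 31.0, 21.0, 14.0, 10.0, 7.0, 5.0, 3.0, 2.0, 2.0, 0.0 cfs; ΣQ_DR = 153.0 cfs, peak = 45.0 cfs.
Runoff depth d = ΣQ_DR·Δt / A = 153.0 × 10800 / (0.474 mi²) = 1.501 in.
The 1-inch UH is the DRH scaled by (1 in)/d, so U_p = 45.0 × 1/1.501 = 30.0 cfs.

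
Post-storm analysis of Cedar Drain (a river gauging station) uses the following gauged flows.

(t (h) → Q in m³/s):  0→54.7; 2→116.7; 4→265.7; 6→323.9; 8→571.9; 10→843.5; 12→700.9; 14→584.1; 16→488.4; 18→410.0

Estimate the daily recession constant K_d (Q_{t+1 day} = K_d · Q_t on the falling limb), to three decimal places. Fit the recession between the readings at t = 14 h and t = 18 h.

K_d ≈ 0.120

Between t = 14 h and t = 18 h the flow falls from 584.1 to 410.0 m³/s over 2×2 h = 4 h.
Per-interval ratio K = (410.0/584.1)^(1/2) = 0.8378; K_d = K^(24/2) = 0.120.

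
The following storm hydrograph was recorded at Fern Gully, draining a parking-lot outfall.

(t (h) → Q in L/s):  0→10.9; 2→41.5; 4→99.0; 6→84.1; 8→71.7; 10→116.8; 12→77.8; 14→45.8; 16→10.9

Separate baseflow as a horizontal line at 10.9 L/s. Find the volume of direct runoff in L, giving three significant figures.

Direct-runoff ordinates (Q − Q_b): 0.0, 30.6, 88.1, 73.2, 60.8, 105.9, 66.9, 34.9, 0.0 L/s.
ΣQ_DR = 460.4 L/s.
With Δt = 2 h = 7200 s, V = ΣQ_DR · Δt = 460.4 × 7200 = 3.31 × 10^6 L.

V ≈ 3.31 × 10^6 L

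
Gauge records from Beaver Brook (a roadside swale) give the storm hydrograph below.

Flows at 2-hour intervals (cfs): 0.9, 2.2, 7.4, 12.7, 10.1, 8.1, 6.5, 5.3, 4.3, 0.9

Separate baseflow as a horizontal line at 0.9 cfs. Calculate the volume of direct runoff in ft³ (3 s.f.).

Direct-runoff ordinates (Q − Q_b): 0.0, 1.3, 6.5, 11.8, 9.2, 7.2, 5.6, 4.4, 3.4, 0.0 cfs.
ΣQ_DR = 49.40 cfs.
With Δt = 2 h = 7200 s, V = ΣQ_DR · Δt = 49.40 × 7200 = 3.56 × 10^5 ft³.

V ≈ 3.56 × 10^5 ft³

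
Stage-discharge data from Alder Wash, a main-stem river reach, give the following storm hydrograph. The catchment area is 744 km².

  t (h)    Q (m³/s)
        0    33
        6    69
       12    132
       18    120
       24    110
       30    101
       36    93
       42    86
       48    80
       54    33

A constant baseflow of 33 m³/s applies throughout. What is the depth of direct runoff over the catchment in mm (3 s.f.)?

Direct runoff: 0.0, 36.0, 99.0, 87.0, 77.0, 68.0, 60.0, 53.0, 47.0, 0.0 m³/s; ΣQ_DR = 527.0 m³/s.
V = ΣQ_DR · Δt = 527.0 × 21600 s = 1.138 × 10^7 m³.
Over A = 744 km², depth = V / A = 15.3 mm.

d ≈ 15.3 mm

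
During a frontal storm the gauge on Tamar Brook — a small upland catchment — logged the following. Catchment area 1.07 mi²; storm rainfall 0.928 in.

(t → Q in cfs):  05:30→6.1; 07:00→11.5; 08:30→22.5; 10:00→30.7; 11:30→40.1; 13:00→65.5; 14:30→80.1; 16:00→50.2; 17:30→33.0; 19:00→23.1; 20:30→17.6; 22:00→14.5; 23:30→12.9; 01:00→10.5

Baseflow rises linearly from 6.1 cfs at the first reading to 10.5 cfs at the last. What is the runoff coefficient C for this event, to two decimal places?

ΣQ_DR = 302.1 cfs; V = ΣQ_DR·Δt = 1.631 × 10^6 ft³.
Runoff depth d = V / A = 0.6563 in.
C = d / P = 0.6563 / 0.928 = 0.71.

C ≈ 0.71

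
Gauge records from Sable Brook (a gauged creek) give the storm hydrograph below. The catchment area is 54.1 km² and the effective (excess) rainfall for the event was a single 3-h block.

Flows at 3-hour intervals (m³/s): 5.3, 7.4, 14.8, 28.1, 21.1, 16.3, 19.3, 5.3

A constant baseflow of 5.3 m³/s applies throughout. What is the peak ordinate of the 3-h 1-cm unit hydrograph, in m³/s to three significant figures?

U_p ≈ 15.2 m³/s

Direct runoff: 0.0, 2.1, 9.5, 22.8, 15.8, 11.0, 14.0, 0.0 m³/s; ΣQ_DR = 75.20 m³/s, peak = 22.8 m³/s.
Runoff depth d = ΣQ_DR·Δt / A = 75.20 × 10800 / (54.1 km²) = 15.01 mm.
The 1-cm UH is the DRH scaled by (10 mm)/d, so U_p = 22.8 × 10/15.01 = 15.2 m³/s.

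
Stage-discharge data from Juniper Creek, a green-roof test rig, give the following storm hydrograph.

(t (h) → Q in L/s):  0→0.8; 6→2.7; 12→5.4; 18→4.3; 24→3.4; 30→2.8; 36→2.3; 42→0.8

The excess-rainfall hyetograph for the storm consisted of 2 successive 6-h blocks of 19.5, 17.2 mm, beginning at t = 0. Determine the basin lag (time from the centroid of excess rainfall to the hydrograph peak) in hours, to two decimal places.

Centroid of excess rainfall: t_c = Σ P_i·t̄_i / ΣP_i = 5.8120 h (block centres at 3, 9 h).
Hydrograph peak occurs at t = 12 h, so basin lag t_L = 12 − 5.8120 = 6.19 h.

t_L ≈ 6.19 h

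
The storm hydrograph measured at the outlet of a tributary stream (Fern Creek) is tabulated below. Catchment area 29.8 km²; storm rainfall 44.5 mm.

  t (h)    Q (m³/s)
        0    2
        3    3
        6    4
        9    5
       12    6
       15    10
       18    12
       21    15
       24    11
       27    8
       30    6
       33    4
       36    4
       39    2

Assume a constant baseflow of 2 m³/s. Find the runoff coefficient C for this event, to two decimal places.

ΣQ_DR = 64.00 m³/s; V = ΣQ_DR·Δt = 6.912 × 10^5 m³.
Runoff depth d = V / A = 23.19 mm.
C = d / P = 23.19 / 44.5 = 0.52.

C ≈ 0.52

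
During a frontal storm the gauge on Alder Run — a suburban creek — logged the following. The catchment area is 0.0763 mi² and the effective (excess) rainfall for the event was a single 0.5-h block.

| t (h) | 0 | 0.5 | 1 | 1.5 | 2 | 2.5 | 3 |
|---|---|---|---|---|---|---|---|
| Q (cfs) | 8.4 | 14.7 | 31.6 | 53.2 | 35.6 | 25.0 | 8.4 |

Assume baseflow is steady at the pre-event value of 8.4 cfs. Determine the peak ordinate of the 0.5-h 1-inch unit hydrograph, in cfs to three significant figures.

U_p ≈ 37.4 cfs

Direct runoff: 0.0, 6.3, 23.2, 44.8, 27.2, 16.6, 0.0 cfs; ΣQ_DR = 118.1 cfs, peak = 44.8 cfs.
Runoff depth d = ΣQ_DR·Δt / A = 118.1 × 1800 / (0.0763 mi²) = 1.199 in.
The 1-inch UH is the DRH scaled by (1 in)/d, so U_p = 44.8 × 1/1.199 = 37.4 cfs.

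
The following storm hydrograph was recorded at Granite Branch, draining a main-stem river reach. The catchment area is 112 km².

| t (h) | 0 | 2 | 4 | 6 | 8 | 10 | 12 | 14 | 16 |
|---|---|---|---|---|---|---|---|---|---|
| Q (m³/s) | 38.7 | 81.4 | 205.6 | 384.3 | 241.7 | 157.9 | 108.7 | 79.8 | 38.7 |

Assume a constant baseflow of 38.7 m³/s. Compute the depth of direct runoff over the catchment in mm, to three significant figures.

Direct runoff: 0.0, 42.7, 166.9, 345.6, 203.0, 119.2, 70.0, 41.1, 0.0 m³/s; ΣQ_DR = 988.5 m³/s.
V = ΣQ_DR · Δt = 988.5 × 7200 s = 7.117 × 10^6 m³.
Over A = 112 km², depth = V / A = 63.5 mm.

d ≈ 63.5 mm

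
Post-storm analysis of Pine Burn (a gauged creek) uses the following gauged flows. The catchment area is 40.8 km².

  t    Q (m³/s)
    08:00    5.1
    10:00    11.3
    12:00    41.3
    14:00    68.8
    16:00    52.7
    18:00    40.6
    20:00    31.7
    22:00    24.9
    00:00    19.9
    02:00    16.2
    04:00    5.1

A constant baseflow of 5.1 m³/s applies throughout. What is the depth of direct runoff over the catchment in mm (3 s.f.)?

Direct runoff: 0.0, 6.2, 36.2, 63.7, 47.6, 35.5, 26.6, 19.8, 14.8, 11.1, 0.0 m³/s; ΣQ_DR = 261.5 m³/s.
V = ΣQ_DR · Δt = 261.5 × 7200 s = 1.883 × 10^6 m³.
Over A = 40.8 km², depth = V / A = 46.1 mm.

d ≈ 46.1 mm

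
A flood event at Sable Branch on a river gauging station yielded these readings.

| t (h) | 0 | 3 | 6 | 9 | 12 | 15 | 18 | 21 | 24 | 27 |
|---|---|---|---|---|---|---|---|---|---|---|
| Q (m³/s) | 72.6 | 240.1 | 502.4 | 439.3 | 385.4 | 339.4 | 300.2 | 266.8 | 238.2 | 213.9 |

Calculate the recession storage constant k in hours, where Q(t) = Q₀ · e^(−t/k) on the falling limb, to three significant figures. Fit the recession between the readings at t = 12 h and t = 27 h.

On the falling limb, Q drops from 385.4 to 213.9 m³/s between t = 12 h and t = 27 h (Δt = 15 h).
k = −Δt / ln(Q₂/Q₁) = −15 / ln(213.9/385.4) = 25.5 h.

k ≈ 25.5 h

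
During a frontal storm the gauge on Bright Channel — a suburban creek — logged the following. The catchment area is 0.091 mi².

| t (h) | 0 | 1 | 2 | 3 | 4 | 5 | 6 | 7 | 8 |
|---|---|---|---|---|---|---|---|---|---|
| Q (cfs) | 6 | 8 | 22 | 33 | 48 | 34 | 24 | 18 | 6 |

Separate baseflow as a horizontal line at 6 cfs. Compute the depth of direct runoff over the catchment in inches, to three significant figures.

Direct runoff: 0.0, 2.0, 16.0, 27.0, 42.0, 28.0, 18.0, 12.0, 0.0 cfs; ΣQ_DR = 145.0 cfs.
V = ΣQ_DR · Δt = 145.0 × 3600 s = 5.220 × 10^5 ft³.
Over A = 0.091 mi², depth = V / A = 2.47 in.

d ≈ 2.47 in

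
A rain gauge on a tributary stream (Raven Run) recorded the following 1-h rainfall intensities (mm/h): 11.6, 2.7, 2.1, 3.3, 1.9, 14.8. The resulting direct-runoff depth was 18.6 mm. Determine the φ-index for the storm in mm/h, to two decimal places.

φ ≈ 3.90 mm/h

Only the 2 blocks with intensity above φ contribute runoff: 11.6, 14.8 mm/h.
Σ(I−φ)·Δt = d  ⇒  (11.6+14.8 − 2φ)·1 = 18.6
φ = (26.40 − 18.6/1) / 2 = 3.90 mm/h.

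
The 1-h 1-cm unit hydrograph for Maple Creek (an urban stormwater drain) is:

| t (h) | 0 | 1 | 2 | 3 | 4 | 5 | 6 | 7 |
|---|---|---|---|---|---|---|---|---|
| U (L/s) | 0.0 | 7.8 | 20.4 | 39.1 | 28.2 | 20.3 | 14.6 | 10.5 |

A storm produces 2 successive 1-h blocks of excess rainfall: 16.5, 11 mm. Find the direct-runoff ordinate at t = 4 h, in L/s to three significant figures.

Q ≈ 89.5 L/s

By discrete convolution, Q_j = Σ (P_i / 10 mm) · U_{j−i}.
At t = 4 h (j=4): Q = (16.5/10)·28.2 + (11/10)·39.1 = 89.5 L/s.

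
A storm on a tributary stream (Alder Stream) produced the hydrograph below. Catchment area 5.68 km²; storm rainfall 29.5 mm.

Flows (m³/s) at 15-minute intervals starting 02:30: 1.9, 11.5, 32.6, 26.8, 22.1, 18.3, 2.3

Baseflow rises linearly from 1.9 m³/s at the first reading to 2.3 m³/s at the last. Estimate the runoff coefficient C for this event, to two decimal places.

C ≈ 0.54

ΣQ_DR = 100.8 m³/s; V = ΣQ_DR·Δt = 90720 m³.
Runoff depth d = V / A = 15.97 mm.
C = d / P = 15.97 / 29.5 = 0.54.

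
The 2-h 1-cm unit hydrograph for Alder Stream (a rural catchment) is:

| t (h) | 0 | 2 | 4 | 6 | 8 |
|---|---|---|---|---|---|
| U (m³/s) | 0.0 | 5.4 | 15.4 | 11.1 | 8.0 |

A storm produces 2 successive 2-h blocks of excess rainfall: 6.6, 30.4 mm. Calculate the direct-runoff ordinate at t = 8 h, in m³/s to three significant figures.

Q ≈ 39.0 m³/s

By discrete convolution, Q_j = Σ (P_i / 10 mm) · U_{j−i}.
At t = 8 h (j=4): Q = (6.6/10)·8.0 + (30.4/10)·11.1 = 39.0 m³/s.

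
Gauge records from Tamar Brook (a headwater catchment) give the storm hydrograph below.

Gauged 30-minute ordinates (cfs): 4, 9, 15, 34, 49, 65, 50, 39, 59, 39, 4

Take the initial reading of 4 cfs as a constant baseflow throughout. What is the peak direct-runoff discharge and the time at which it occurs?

Subtracting baseflow gives direct-runoff ordinates: 0.0, 5.0, 11.0, 30.0, 45.0, 61.0, 46.0, 35.0, 55.0, 35.0, 0.0 cfs.
The maximum is 61.0 cfs, occurring at the reading for t = 2.5 h.

Q_p = 61.0 cfs at t = 2.5 h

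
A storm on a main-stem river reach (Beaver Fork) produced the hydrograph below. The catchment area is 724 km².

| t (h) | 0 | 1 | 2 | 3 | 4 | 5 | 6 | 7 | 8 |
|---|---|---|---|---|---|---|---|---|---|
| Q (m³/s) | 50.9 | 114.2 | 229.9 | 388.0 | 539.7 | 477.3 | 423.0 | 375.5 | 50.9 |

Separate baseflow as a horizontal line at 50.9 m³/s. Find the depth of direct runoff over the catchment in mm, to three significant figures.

Direct runoff: 0.0, 63.3, 179.0, 337.1, 488.8, 426.4, 372.1, 324.6, 0.0 m³/s; ΣQ_DR = 2191 m³/s.
V = ΣQ_DR · Δt = 2191 × 3600 s = 7.889 × 10^6 m³.
Over A = 724 km², depth = V / A = 10.9 mm.

d ≈ 10.9 mm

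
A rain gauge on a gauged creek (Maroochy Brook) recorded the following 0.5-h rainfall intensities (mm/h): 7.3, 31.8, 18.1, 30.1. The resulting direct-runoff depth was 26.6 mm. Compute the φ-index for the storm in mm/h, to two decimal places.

Only the 3 blocks with intensity above φ contribute runoff: 31.8, 18.1, 30.1 mm/h.
Σ(I−φ)·Δt = d  ⇒  (31.8+18.1+30.1 − 3φ)·0.5 = 26.6
φ = (80.00 − 26.6/0.5) / 3 = 8.93 mm/h.

φ ≈ 8.93 mm/h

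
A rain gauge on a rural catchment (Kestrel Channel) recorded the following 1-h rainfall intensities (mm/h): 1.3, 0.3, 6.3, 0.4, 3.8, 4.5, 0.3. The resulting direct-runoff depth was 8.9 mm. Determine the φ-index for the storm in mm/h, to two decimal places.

Only the 3 blocks with intensity above φ contribute runoff: 6.3, 3.8, 4.5 mm/h.
Σ(I−φ)·Δt = d  ⇒  (6.3+3.8+4.5 − 3φ)·1 = 8.9
φ = (14.60 − 8.9/1) / 3 = 1.90 mm/h.

φ ≈ 1.90 mm/h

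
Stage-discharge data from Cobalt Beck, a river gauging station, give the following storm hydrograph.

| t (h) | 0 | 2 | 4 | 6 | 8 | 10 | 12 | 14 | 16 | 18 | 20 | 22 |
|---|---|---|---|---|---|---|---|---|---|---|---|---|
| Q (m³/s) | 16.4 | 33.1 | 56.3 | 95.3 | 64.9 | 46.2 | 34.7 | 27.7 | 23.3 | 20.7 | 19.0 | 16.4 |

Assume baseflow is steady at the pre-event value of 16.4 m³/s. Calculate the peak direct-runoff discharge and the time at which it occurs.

Q_p = 78.9 m³/s at t = 6 h

Subtracting baseflow gives direct-runoff ordinates: 0.0, 16.7, 39.9, 78.9, 48.5, 29.8, 18.3, 11.3, 6.9, 4.3, 2.6, 0.0 m³/s.
The maximum is 78.9 m³/s, occurring at the reading for t = 6 h.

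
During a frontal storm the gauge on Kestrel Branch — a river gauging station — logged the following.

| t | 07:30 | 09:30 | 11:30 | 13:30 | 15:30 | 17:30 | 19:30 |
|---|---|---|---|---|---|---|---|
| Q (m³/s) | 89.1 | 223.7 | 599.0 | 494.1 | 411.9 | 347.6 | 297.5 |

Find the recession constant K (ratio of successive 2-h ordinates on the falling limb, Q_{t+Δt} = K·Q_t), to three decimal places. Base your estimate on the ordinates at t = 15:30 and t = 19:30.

K ≈ 0.850

Using the recession-limb readings at t = 15:30 and t = 19:30: Q falls from 411.9 to 297.5 m³/s over 2 intervals.
K = (Q₂/Q₁)^(1/2) = (297.5/411.9)^(1/2) = 0.850.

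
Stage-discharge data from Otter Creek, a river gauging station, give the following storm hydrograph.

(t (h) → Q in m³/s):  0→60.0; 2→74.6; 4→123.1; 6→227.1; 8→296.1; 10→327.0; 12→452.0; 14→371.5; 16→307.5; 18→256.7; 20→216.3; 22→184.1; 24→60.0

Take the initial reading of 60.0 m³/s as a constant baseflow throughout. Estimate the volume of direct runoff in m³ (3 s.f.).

Direct-runoff ordinates (Q − Q_b): 0.0, 14.6, 63.1, 167.1, 236.1, 267.0, 392.0, 311.5, 247.5, 196.7, 156.3, 124.1, 0.0 m³/s.
ΣQ_DR = 2176 m³/s.
With Δt = 2 h = 7200 s, V = ΣQ_DR · Δt = 2176 × 7200 = 1.57 × 10^7 m³.

V ≈ 1.57 × 10^7 m³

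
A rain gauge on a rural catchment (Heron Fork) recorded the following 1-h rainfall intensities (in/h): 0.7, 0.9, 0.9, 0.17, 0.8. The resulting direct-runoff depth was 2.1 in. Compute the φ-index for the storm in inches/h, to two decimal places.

Only the 4 blocks with intensity above φ contribute runoff: 0.7, 0.9, 0.9, 0.8 in/h.
Σ(I−φ)·Δt = d  ⇒  (0.7+0.9+0.9+0.8 − 4φ)·1 = 2.1
φ = (3.300 − 2.1/1) / 4 = 0.30 in/h.

φ ≈ 0.30 in/h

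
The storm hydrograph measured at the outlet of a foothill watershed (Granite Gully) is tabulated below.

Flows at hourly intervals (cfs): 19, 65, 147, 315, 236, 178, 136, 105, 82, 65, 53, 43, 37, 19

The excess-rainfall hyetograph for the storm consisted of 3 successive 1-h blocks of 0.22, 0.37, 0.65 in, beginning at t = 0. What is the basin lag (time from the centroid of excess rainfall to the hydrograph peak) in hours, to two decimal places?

Centroid of excess rainfall: t_c = Σ P_i·t̄_i / ΣP_i = 1.8468 h (block centres at 0.5, 1.5, 2.5 h).
Hydrograph peak occurs at t = 3 h, so basin lag t_L = 3 − 1.8468 = 1.15 h.

t_L ≈ 1.15 h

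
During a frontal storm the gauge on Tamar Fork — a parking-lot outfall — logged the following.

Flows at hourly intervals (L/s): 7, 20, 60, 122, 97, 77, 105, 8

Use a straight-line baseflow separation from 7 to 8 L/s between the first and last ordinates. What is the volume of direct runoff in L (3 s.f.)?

V ≈ 1.57 × 10^6 L

Direct-runoff ordinates (Q − Q_b): 0.00, 12.86, 52.71, 114.57, 89.43, 69.29, 97.14, 0.00 L/s.
ΣQ_DR = 436.0 L/s.
With Δt = 1 h = 3600 s, V = ΣQ_DR · Δt = 436.0 × 3600 = 1.57 × 10^6 L.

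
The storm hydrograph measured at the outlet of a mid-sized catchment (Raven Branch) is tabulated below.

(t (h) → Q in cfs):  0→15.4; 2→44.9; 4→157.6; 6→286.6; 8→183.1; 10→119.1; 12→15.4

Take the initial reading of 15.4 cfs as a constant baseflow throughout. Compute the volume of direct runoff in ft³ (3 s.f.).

V ≈ 5.14 × 10^6 ft³

Direct-runoff ordinates (Q − Q_b): 0.0, 29.5, 142.2, 271.2, 167.7, 103.7, 0.0 cfs.
ΣQ_DR = 714.3 cfs.
With Δt = 2 h = 7200 s, V = ΣQ_DR · Δt = 714.3 × 7200 = 5.14 × 10^6 ft³.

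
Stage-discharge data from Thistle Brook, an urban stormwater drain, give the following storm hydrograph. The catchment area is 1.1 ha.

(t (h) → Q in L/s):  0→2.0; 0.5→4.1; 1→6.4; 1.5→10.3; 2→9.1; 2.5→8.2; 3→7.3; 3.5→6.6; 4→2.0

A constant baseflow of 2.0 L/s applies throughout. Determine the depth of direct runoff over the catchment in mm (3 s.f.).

d ≈ 6.22 mm

Direct runoff: 0.0, 2.1, 4.4, 8.3, 7.1, 6.2, 5.3, 4.6, 0.0 L/s; ΣQ_DR = 38.00 L/s.
V = ΣQ_DR · Δt = 38.00 × 1800 s = 68400 L.
Over A = 1.1 ha, depth = V / A = 6.22 mm.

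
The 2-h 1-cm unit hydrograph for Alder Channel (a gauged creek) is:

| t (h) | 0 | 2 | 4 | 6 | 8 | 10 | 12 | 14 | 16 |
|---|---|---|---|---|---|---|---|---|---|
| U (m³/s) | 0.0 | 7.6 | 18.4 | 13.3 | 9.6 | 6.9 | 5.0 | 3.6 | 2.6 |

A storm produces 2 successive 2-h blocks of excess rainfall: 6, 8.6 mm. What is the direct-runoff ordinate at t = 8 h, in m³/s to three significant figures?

By discrete convolution, Q_j = Σ (P_i / 10 mm) · U_{j−i}.
At t = 8 h (j=4): Q = (6/10)·9.6 + (8.6/10)·13.3 = 17.2 m³/s.

Q ≈ 17.2 m³/s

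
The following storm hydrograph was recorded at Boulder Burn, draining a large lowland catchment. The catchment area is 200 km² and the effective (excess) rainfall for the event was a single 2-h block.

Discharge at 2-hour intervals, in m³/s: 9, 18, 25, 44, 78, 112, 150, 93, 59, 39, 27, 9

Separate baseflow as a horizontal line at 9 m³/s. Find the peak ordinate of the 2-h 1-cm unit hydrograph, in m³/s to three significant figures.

U_p ≈ 70.6 m³/s

Direct runoff: 0.0, 9.0, 16.0, 35.0, 69.0, 103.0, 141.0, 84.0, 50.0, 30.0, 18.0, 0.0 m³/s; ΣQ_DR = 555.0 m³/s, peak = 141.0 m³/s.
Runoff depth d = ΣQ_DR·Δt / A = 555.0 × 7200 / (200 km²) = 19.98 mm.
The 1-cm UH is the DRH scaled by (10 mm)/d, so U_p = 141.0 × 10/19.98 = 70.6 m³/s.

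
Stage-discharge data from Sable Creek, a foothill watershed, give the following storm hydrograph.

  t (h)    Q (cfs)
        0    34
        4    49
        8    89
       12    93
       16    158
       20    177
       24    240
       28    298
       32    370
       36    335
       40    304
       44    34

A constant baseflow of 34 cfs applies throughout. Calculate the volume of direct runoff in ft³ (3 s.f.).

V ≈ 2.55 × 10^7 ft³

Direct-runoff ordinates (Q − Q_b): 0.0, 15.0, 55.0, 59.0, 124.0, 143.0, 206.0, 264.0, 336.0, 301.0, 270.0, 0.0 cfs.
ΣQ_DR = 1773 cfs.
With Δt = 4 h = 14400 s, V = ΣQ_DR · Δt = 1773 × 14400 = 2.55 × 10^7 ft³.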